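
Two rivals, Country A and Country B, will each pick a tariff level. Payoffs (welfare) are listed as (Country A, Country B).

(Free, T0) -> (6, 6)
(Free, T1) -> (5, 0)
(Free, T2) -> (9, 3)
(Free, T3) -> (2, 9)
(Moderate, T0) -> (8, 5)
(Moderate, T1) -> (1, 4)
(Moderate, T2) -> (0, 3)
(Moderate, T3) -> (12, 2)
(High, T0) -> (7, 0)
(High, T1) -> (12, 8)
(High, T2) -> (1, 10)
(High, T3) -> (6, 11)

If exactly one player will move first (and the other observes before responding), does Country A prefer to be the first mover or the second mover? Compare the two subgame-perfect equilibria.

If Country A leads: Country B's best replies are Free→T3, Moderate→T0, High→T3; Country A's induced payoffs 2, 8, 6; outcome (Moderate, T0), payoffs (8, 5).
If Country B leads: Country A's best replies are T0→Moderate, T1→High, T2→Free, T3→Moderate; Country B's induced payoffs 5, 8, 3, 2; outcome (High, T1), payoffs (12, 8).
Country A gets 8 moving first and 12 moving second, so Country A prefers to move second.

second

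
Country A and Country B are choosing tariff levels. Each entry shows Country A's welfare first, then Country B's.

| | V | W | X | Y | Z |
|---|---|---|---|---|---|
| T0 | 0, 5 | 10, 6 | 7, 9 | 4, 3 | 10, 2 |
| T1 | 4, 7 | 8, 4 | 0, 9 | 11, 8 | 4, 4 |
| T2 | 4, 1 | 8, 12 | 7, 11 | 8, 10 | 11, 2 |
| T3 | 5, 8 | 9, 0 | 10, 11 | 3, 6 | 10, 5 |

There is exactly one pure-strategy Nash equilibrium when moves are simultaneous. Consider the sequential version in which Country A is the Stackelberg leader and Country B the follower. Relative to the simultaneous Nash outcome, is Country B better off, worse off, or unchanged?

unchanged

Solve by backward induction (Country A leads).
- T0: Country B compares 5, 6, 9, 3, 2 and picks X; Country A would get 7.
- T1: Country B compares 7, 4, 9, 8, 4 and picks X; Country A would get 0.
- T2: Country B compares 1, 12, 11, 10, 2 and picks W; Country A would get 8.
- T3: Country B compares 8, 0, 11, 6, 5 and picks X; Country A would get 10.
Maximizing over 7, 0, 8, 10, Country A chooses T3. Subgame-perfect outcome: (T3, X) with payoffs (10, 11).
Under simultaneous play:
Country A's best replies: V→T3; W→T0; X→T3; Y→T1; Z→T2.
Country B's best replies: T0→X; T1→X; T2→W; T3→X.
Only (T3, X) has each player best-responding; Nash payoffs (10, 11).
Country B earns 11 sequentially versus 11 at the Nash outcome: unchanged.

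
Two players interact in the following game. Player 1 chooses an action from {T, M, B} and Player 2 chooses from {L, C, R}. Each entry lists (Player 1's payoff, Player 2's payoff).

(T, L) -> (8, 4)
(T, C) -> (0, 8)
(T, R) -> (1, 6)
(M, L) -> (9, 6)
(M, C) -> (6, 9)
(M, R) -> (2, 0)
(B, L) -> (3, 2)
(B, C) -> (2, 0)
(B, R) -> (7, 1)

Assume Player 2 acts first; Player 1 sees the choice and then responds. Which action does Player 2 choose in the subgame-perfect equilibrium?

Work backward from Player 1's decision.
- L: Player 1 compares 8, 9, 3 and picks M; Player 2 would get 6.
- C: Player 1 compares 0, 6, 2 and picks M; Player 2 would get 9.
- R: Player 1 compares 1, 2, 7 and picks B; Player 2 would get 1.
Maximizing over 6, 9, 1, Player 2 chooses C. Subgame-perfect outcome: (M, C) with payoffs (6, 9).

C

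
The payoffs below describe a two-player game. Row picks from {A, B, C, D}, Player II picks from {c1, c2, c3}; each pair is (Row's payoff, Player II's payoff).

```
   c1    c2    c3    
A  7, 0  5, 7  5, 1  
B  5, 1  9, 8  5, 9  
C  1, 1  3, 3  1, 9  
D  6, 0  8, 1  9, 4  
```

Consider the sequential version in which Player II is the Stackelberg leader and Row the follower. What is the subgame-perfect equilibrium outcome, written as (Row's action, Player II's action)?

(B, c2)

Backward induction with Player II moving first.
- c1 → Row plays A (best of 7, 5, 1, 6); Player II gets 0.
- c2 → Row plays B (best of 5, 9, 3, 8); Player II gets 8.
- c3 → Row plays D (best of 5, 5, 1, 9); Player II gets 4.
Among 0, 8, 4, the best is 8 at c2. Subgame-perfect outcome: (B, c2) with payoffs (9, 8).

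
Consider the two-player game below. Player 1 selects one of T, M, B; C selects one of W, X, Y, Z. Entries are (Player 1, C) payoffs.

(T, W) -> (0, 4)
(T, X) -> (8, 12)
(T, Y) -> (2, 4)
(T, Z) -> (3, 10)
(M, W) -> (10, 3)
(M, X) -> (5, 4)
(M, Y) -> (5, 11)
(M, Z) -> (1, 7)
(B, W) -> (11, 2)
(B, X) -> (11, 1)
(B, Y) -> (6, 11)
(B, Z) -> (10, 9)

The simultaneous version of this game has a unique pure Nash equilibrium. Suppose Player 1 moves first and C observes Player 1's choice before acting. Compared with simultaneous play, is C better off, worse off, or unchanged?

better off

C best-responds to each possible Player 1 move:
- T → C plays X (best of 4, 12, 4, 10); Player 1 gets 8.
- M → C plays Y (best of 3, 4, 11, 7); Player 1 gets 5.
- B → C plays Y (best of 2, 1, 11, 9); Player 1 gets 6.
Among 8, 5, 6, the best is 8 at T. Subgame-perfect outcome: (T, X) with payoffs (8, 12).
Under simultaneous play:
Player 1's best replies: W→B; X→B; Y→B; Z→B.
C's best replies: T→X; M→Y; B→Y.
Only (B, Y) has each player best-responding; Nash payoffs (6, 11).
C earns 12 sequentially versus 11 at the Nash outcome: better off.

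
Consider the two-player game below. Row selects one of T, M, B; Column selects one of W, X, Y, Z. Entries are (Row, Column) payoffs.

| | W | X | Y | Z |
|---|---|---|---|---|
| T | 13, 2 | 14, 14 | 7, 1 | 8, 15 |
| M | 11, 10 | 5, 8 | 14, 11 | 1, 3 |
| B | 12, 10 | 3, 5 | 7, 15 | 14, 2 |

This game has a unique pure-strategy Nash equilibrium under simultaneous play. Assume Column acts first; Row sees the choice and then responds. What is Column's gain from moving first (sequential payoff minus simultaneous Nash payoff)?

Work backward from Row's decision.
- W: BR = T, leader payoff 2.
- X: BR = T, leader payoff 14.
- Y: BR = M, leader payoff 11.
- Z: BR = B, leader payoff 2.
Column's induced payoffs are 2, 14, 11, 2, so Column commits to X. Subgame-perfect outcome: (T, X) with payoffs (14, 14).
For the simultaneous game, intersect best replies.
Row's best replies: W→T; X→T; Y→M; Z→B.
Column's best replies: T→Z; M→Y; B→Y.
Only (M, Y) has each player best-responding; Nash payoffs (14, 11).
Column's commitment gain: 14 − 11 = 3.

3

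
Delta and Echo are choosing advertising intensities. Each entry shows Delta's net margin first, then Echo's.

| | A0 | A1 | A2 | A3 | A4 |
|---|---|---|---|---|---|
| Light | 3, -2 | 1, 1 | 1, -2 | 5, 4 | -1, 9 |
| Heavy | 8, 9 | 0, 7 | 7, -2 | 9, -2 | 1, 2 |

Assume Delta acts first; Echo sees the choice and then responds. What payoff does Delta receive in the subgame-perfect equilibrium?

8

Solve by backward induction (Delta leads).
- Light → Echo plays A4 (best of -2, 1, -2, 4, 9); Delta gets -1.
- Heavy → Echo plays A0 (best of 9, 7, -2, -2, 2); Delta gets 8.
Delta's induced payoffs are -1, 8, so Delta commits to Heavy. Subgame-perfect outcome: (Heavy, A0) with payoffs (8, 9).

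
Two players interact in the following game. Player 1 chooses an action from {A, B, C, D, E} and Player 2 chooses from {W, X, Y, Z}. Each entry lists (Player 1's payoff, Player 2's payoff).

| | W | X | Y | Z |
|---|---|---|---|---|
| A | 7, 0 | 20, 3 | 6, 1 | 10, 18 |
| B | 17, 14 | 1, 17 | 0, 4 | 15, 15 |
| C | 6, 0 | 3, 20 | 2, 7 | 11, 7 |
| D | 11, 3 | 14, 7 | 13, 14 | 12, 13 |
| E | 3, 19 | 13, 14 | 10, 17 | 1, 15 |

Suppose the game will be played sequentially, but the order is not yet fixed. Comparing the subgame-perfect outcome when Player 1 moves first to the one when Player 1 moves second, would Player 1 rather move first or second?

If Player 1 leads: Player 2's best replies are A→Z, B→X, C→X, D→Y, E→W; Player 1's induced payoffs 10, 1, 3, 13, 3; outcome (D, Y), payoffs (13, 14).
If Player 2 leads: Player 1's best replies are W→B, X→A, Y→D, Z→B; Player 2's induced payoffs 14, 3, 14, 15; outcome (B, Z), payoffs (15, 15).
Player 1 gets 13 moving first and 15 moving second, so Player 1 prefers to move second.

second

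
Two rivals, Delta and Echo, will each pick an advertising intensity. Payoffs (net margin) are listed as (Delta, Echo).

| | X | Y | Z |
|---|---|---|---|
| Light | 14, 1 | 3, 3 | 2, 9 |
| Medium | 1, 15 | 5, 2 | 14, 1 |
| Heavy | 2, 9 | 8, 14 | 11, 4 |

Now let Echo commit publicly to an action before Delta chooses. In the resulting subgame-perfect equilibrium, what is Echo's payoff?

14

Solve by backward induction (Echo leads).
- X → Delta plays Light (best of 14, 1, 2); Echo gets 1.
- Y → Delta plays Heavy (best of 3, 5, 8); Echo gets 14.
- Z → Delta plays Medium (best of 2, 14, 11); Echo gets 1.
Echo's induced payoffs are 1, 14, 1, so Echo commits to Y. Subgame-perfect outcome: (Heavy, Y) with payoffs (8, 14).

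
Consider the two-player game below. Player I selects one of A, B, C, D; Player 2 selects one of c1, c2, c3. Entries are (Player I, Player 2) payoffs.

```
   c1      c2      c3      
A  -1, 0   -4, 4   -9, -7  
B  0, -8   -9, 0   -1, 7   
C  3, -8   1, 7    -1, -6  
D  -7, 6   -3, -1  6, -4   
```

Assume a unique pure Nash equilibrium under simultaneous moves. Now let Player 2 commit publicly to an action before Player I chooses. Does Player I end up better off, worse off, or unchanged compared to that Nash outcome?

unchanged

Solve by backward induction (Player 2 leads).
- c1 → Player I plays C (best of -1, 0, 3, -7); Player 2 gets -8.
- c2 → Player I plays C (best of -4, -9, 1, -3); Player 2 gets 7.
- c3 → Player I plays D (best of -9, -1, -1, 6); Player 2 gets -4.
Player 2's induced payoffs are -8, 7, -4, so Player 2 commits to c2. Subgame-perfect outcome: (C, c2) with payoffs (1, 7).
For the simultaneous game, intersect best replies.
Player I's best replies: c1→C; c2→C; c3→D.
Player 2's best replies: A→c2; B→c3; C→c2; D→c1.
The unique mutual best reply is (C, c2), giving (1, 7).
Player I earns 1 sequentially versus 1 at the Nash outcome: unchanged.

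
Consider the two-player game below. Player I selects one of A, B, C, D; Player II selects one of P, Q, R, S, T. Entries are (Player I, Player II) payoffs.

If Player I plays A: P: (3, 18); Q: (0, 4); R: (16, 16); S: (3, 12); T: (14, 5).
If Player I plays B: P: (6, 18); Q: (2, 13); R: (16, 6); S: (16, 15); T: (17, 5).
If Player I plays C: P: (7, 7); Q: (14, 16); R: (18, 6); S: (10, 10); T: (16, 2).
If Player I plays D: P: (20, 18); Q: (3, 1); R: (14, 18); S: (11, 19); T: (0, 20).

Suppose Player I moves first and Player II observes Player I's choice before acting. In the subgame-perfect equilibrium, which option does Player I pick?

Backward induction with Player I moving first.
- A: BR = P, leader payoff 3.
- B: BR = P, leader payoff 6.
- C: BR = Q, leader payoff 14.
- D: BR = T, leader payoff 0.
Player I's induced payoffs are 3, 6, 14, 0, so Player I commits to C. Subgame-perfect outcome: (C, Q) with payoffs (14, 16).

C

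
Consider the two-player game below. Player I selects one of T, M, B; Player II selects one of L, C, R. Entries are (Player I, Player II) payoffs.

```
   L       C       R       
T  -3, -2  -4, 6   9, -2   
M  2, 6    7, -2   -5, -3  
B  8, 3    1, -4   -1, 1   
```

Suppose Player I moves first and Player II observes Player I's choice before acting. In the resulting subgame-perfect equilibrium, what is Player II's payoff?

3

Backward induction with Player I moving first.
- T: Player II compares -2, 6, -2 and picks C; Player I would get -4.
- M: Player II compares 6, -2, -3 and picks L; Player I would get 2.
- B: Player II compares 3, -4, 1 and picks L; Player I would get 8.
Maximizing over -4, 2, 8, Player I chooses B. Subgame-perfect outcome: (B, L) with payoffs (8, 3).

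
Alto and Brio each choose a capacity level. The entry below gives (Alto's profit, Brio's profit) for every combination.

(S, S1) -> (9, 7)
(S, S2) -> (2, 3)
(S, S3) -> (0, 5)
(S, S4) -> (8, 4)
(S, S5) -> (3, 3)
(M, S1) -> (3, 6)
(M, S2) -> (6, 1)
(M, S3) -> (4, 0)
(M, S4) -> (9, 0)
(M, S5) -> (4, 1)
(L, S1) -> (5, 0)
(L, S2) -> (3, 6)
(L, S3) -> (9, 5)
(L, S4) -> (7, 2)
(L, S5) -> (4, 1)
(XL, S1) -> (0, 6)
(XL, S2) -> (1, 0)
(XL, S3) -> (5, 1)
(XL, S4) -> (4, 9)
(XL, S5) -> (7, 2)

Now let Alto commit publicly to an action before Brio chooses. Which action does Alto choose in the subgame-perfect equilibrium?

S

Solve by backward induction (Alto leads).
- S: BR = S1, leader payoff 9.
- M: BR = S1, leader payoff 3.
- L: BR = S2, leader payoff 3.
- XL: BR = S4, leader payoff 4.
Alto's induced payoffs are 9, 3, 3, 4, so Alto commits to S. Subgame-perfect outcome: (S, S1) with payoffs (9, 7).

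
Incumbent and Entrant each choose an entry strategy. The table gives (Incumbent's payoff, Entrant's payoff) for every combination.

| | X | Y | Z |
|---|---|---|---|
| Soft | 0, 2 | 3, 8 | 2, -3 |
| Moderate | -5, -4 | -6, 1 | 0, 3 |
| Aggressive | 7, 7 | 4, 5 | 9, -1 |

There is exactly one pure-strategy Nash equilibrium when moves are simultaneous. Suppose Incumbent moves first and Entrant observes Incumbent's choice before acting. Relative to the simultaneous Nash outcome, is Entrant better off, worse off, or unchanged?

Work backward from Entrant's decision.
- Soft: Entrant compares 2, 8, -3 and picks Y; Incumbent would get 3.
- Moderate: Entrant compares -4, 1, 3 and picks Z; Incumbent would get 0.
- Aggressive: Entrant compares 7, 5, -1 and picks X; Incumbent would get 7.
Among 3, 0, 7, the best is 7 at Aggressive. Subgame-perfect outcome: (Aggressive, X) with payoffs (7, 7).
Under simultaneous play:
Incumbent's best replies: X→Aggressive; Y→Aggressive; Z→Aggressive.
Entrant's best replies: Soft→Y; Moderate→Z; Aggressive→X.
The unique mutual best reply is (Aggressive, X), giving (7, 7).
Entrant earns 7 sequentially versus 7 at the Nash outcome: unchanged.

unchanged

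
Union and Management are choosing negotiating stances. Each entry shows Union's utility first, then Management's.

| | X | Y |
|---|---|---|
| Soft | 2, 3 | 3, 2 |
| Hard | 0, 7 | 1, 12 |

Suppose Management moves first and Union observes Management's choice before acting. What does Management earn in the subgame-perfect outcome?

Solve by backward induction (Management leads).
- X → Union plays Soft (best of 2, 0); Management gets 3.
- Y → Union plays Soft (best of 3, 1); Management gets 2.
Among 3, 2, the best is 3 at X. Subgame-perfect outcome: (Soft, X) with payoffs (2, 3).

3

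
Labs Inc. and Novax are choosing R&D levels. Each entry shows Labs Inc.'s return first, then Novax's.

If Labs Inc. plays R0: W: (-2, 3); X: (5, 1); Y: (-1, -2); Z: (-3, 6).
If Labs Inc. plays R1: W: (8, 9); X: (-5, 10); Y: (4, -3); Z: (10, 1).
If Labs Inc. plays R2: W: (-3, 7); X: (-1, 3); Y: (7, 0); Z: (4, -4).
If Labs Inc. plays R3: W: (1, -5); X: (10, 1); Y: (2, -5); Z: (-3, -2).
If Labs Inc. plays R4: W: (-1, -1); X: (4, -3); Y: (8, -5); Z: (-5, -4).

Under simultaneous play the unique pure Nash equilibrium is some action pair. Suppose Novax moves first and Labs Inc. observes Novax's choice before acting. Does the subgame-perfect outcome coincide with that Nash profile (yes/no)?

Work backward from Labs Inc.'s decision.
- W → Labs Inc. plays R1 (best of -2, 8, -3, 1, -1); Novax gets 9.
- X → Labs Inc. plays R3 (best of 5, -5, -1, 10, 4); Novax gets 1.
- Y → Labs Inc. plays R4 (best of -1, 4, 7, 2, 8); Novax gets -5.
- Z → Labs Inc. plays R1 (best of -3, 10, 4, -3, -5); Novax gets 1.
Maximizing over 9, 1, -5, 1, Novax chooses W. Subgame-perfect outcome: (R1, W) with payoffs (8, 9).
Under simultaneous play:
Labs Inc.'s best replies: W→R1; X→R3; Y→R4; Z→R1.
Novax's best replies: R0→Z; R1→X; R2→W; R3→X; R4→W.
The unique mutual best reply is (R3, X), giving (10, 1).
Sequential outcome (R1, W) differs from the Nash profile (R3, X).

no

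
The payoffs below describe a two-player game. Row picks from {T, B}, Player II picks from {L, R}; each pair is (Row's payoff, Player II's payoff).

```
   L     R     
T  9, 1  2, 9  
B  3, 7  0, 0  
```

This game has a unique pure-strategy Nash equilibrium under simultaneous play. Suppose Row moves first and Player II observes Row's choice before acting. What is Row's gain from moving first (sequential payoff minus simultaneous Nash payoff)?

Backward induction with Row moving first.
- T: BR = R, leader payoff 2.
- B: BR = L, leader payoff 3.
Row's induced payoffs are 2, 3, so Row commits to B. Subgame-perfect outcome: (B, L) with payoffs (3, 7).
For the simultaneous game, intersect best replies.
Row's best replies: L→T; R→T.
Player II's best replies: T→R; B→L.
Only (T, R) has each player best-responding; Nash payoffs (2, 9).
Row's commitment gain: 3 − 2 = 1.

1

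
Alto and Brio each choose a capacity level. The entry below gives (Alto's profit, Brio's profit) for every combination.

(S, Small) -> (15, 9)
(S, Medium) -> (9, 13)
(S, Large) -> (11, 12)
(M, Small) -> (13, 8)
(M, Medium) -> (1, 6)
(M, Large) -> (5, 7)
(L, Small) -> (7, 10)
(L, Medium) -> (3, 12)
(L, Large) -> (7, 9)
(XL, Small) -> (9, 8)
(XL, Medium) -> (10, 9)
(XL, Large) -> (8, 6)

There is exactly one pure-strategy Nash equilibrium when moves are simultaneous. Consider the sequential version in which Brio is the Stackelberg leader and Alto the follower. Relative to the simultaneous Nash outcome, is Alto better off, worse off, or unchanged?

better off

Alto best-responds to each possible Brio move:
- Small: BR = S, leader payoff 9.
- Medium: BR = XL, leader payoff 9.
- Large: BR = S, leader payoff 12.
Among 9, 9, 12, the best is 12 at Large. Subgame-perfect outcome: (S, Large) with payoffs (11, 12).
Now find the simultaneous Nash equilibrium.
Alto's best replies: Small→S; Medium→XL; Large→S.
Brio's best replies: S→Medium; M→Small; L→Medium; XL→Medium.
The unique mutual best reply is (XL, Medium), giving (10, 9).
Alto earns 11 sequentially versus 10 at the Nash outcome: better off.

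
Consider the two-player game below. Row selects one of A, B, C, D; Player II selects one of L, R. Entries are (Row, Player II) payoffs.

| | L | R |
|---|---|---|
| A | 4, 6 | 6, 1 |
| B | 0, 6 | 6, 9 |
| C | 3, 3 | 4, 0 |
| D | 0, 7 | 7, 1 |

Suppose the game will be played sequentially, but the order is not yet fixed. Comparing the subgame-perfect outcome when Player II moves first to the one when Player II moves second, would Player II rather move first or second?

If Row leads: Player II's best replies are A→L, B→R, C→L, D→L; Row's induced payoffs 4, 6, 3, 0; outcome (B, R), payoffs (6, 9).
If Player II leads: Row's best replies are L→A, R→D; Player II's induced payoffs 6, 1; outcome (A, L), payoffs (4, 6).
Player II gets 6 moving first and 9 moving second, so Player II prefers to move second.

second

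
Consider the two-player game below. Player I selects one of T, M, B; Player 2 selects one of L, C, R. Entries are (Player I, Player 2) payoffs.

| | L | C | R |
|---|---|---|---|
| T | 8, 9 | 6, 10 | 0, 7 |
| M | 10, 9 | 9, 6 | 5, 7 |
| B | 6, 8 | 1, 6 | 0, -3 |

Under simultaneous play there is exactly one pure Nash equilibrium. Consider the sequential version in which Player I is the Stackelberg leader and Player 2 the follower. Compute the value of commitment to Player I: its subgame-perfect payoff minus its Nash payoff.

0

Work backward from Player 2's decision.
- T: BR = C, leader payoff 6.
- M: BR = L, leader payoff 10.
- B: BR = L, leader payoff 6.
Player I's induced payoffs are 6, 10, 6, so Player I commits to M. Subgame-perfect outcome: (M, L) with payoffs (10, 9).
For the simultaneous game, intersect best replies.
Player I's best replies: L→M; C→M; R→M.
Player 2's best replies: T→C; M→L; B→L.
Only (M, L) has each player best-responding; Nash payoffs (10, 9).
Player I's commitment gain: 10 − 10 = 0.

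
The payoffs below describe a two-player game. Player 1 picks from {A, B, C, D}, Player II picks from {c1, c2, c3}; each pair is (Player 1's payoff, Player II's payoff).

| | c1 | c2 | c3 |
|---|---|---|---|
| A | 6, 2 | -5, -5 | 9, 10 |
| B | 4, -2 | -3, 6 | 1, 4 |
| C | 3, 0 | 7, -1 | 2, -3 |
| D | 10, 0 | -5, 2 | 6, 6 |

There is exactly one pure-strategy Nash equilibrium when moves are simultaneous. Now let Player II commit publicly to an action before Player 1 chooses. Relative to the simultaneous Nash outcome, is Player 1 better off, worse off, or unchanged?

Work backward from Player 1's decision.
- c1: Player 1 compares 6, 4, 3, 10 and picks D; Player II would get 0.
- c2: Player 1 compares -5, -3, 7, -5 and picks C; Player II would get -1.
- c3: Player 1 compares 9, 1, 2, 6 and picks A; Player II would get 10.
Maximizing over 0, -1, 10, Player II chooses c3. Subgame-perfect outcome: (A, c3) with payoffs (9, 10).
Now find the simultaneous Nash equilibrium.
Player 1's best replies: c1→D; c2→C; c3→A.
Player II's best replies: A→c3; B→c2; C→c1; D→c3.
Only (A, c3) has each player best-responding; Nash payoffs (9, 10).
Player 1 earns 9 sequentially versus 9 at the Nash outcome: unchanged.

unchanged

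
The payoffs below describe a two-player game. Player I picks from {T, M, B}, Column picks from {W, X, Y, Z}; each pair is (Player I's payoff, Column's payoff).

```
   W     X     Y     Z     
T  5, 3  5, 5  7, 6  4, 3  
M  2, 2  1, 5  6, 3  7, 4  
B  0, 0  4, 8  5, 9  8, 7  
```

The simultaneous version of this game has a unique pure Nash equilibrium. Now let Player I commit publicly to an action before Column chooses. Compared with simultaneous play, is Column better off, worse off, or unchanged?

Backward induction with Player I moving first.
- T → Column plays Y (best of 3, 5, 6, 3); Player I gets 7.
- M → Column plays X (best of 2, 5, 3, 4); Player I gets 1.
- B → Column plays Y (best of 0, 8, 9, 7); Player I gets 5.
Among 7, 1, 5, the best is 7 at T. Subgame-perfect outcome: (T, Y) with payoffs (7, 6).
Now find the simultaneous Nash equilibrium.
Player I's best replies: W→T; X→T; Y→T; Z→B.
Column's best replies: T→Y; M→X; B→Y.
The unique mutual best reply is (T, Y), giving (7, 6).
Column earns 6 sequentially versus 6 at the Nash outcome: unchanged.

unchanged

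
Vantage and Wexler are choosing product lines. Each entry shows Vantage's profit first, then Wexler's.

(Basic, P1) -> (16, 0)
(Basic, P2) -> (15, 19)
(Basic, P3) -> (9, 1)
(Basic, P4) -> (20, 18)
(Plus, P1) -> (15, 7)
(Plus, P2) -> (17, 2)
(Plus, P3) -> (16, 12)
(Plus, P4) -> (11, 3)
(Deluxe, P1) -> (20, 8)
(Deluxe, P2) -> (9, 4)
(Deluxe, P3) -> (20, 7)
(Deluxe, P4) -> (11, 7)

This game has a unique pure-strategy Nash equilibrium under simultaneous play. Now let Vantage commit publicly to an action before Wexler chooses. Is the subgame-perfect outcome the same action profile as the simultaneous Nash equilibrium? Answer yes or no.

Work backward from Wexler's decision.
- Basic → Wexler plays P2 (best of 0, 19, 1, 18); Vantage gets 15.
- Plus → Wexler plays P3 (best of 7, 2, 12, 3); Vantage gets 16.
- Deluxe → Wexler plays P1 (best of 8, 4, 7, 7); Vantage gets 20.
Among 15, 16, 20, the best is 20 at Deluxe. Subgame-perfect outcome: (Deluxe, P1) with payoffs (20, 8).
Under simultaneous play:
Vantage's best replies: P1→Deluxe; P2→Plus; P3→Deluxe; P4→Basic.
Wexler's best replies: Basic→P2; Plus→P3; Deluxe→P1.
The unique mutual best reply is (Deluxe, P1), giving (20, 8).
Sequential outcome (Deluxe, P1) coincides with the Nash profile (Deluxe, P1).

yes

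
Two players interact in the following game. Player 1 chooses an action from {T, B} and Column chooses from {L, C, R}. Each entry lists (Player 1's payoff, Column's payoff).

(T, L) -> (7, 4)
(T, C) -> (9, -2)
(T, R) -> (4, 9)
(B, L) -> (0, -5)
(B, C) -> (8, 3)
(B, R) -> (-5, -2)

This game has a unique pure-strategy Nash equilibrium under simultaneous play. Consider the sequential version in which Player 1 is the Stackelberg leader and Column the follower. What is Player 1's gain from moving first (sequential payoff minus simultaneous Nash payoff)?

Solve by backward induction (Player 1 leads).
- T → Column plays R (best of 4, -2, 9); Player 1 gets 4.
- B → Column plays C (best of -5, 3, -2); Player 1 gets 8.
Among 4, 8, the best is 8 at B. Subgame-perfect outcome: (B, C) with payoffs (8, 3).
Under simultaneous play:
Player 1's best replies: L→T; C→T; R→T.
Column's best replies: T→R; B→C.
The unique mutual best reply is (T, R), giving (4, 9).
Player 1's commitment gain: 8 − 4 = 4.

4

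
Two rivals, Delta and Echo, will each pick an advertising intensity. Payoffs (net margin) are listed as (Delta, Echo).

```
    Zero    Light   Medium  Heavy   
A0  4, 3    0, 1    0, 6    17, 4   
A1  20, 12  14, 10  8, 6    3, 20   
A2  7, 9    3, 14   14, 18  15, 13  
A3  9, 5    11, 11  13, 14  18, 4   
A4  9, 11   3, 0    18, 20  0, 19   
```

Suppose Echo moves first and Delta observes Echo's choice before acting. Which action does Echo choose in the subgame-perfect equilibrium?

Delta best-responds to each possible Echo move:
- Zero: Delta compares 4, 20, 7, 9, 9 and picks A1; Echo would get 12.
- Light: Delta compares 0, 14, 3, 11, 3 and picks A1; Echo would get 10.
- Medium: Delta compares 0, 8, 14, 13, 18 and picks A4; Echo would get 20.
- Heavy: Delta compares 17, 3, 15, 18, 0 and picks A3; Echo would get 4.
Among 12, 10, 20, 4, the best is 20 at Medium. Subgame-perfect outcome: (A4, Medium) with payoffs (18, 20).

Medium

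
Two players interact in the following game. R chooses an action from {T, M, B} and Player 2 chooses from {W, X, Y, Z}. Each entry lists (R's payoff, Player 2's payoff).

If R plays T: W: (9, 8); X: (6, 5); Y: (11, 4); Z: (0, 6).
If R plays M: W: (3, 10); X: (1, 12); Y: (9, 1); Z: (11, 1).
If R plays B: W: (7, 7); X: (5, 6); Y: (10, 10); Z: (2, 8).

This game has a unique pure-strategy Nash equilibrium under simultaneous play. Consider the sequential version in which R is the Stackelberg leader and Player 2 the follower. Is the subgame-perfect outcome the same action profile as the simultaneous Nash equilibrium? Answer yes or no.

Work backward from Player 2's decision.
- T → Player 2 plays W (best of 8, 5, 4, 6); R gets 9.
- M → Player 2 plays X (best of 10, 12, 1, 1); R gets 1.
- B → Player 2 plays Y (best of 7, 6, 10, 8); R gets 10.
R's induced payoffs are 9, 1, 10, so R commits to B. Subgame-perfect outcome: (B, Y) with payoffs (10, 10).
Under simultaneous play:
R's best replies: W→T; X→T; Y→T; Z→M.
Player 2's best replies: T→W; M→X; B→Y.
Only (T, W) has each player best-responding; Nash payoffs (9, 8).
Sequential outcome (B, Y) differs from the Nash profile (T, W).

no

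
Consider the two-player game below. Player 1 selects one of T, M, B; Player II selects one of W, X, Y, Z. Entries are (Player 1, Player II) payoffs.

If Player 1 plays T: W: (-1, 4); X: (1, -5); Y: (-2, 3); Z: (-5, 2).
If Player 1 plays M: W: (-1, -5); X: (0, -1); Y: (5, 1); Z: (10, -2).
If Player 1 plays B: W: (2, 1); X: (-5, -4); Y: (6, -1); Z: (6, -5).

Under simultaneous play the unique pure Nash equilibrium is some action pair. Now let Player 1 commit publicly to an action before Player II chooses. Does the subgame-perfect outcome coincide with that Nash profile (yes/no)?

Backward induction with Player 1 moving first.
- T: Player II compares 4, -5, 3, 2 and picks W; Player 1 would get -1.
- M: Player II compares -5, -1, 1, -2 and picks Y; Player 1 would get 5.
- B: Player II compares 1, -4, -1, -5 and picks W; Player 1 would get 2.
Among -1, 5, 2, the best is 5 at M. Subgame-perfect outcome: (M, Y) with payoffs (5, 1).
For the simultaneous game, intersect best replies.
Player 1's best replies: W→B; X→T; Y→B; Z→M.
Player II's best replies: T→W; M→Y; B→W.
Only (B, W) has each player best-responding; Nash payoffs (2, 1).
Sequential outcome (M, Y) differs from the Nash profile (B, W).

no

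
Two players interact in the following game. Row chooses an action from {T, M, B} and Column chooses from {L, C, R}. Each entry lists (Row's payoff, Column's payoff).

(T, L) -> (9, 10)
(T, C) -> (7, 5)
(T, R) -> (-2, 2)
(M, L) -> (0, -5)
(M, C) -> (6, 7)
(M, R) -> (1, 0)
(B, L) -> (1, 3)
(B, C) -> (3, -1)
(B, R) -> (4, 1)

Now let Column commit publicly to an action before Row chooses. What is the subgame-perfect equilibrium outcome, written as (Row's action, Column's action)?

Solve by backward induction (Column leads).
- L: BR = T, leader payoff 10.
- C: BR = T, leader payoff 5.
- R: BR = B, leader payoff 1.
Among 10, 5, 1, the best is 10 at L. Subgame-perfect outcome: (T, L) with payoffs (9, 10).

(T, L)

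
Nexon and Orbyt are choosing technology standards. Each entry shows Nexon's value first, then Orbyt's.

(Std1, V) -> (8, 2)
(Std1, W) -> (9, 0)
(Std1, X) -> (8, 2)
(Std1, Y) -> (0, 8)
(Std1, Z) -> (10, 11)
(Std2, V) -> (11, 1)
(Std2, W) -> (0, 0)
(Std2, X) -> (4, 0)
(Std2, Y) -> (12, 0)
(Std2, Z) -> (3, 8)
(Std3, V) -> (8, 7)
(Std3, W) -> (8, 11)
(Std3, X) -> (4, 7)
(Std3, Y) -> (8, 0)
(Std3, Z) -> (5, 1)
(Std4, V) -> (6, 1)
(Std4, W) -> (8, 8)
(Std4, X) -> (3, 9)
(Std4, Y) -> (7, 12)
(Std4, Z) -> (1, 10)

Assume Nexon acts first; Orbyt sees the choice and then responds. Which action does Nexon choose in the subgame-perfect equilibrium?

Std1

Backward induction with Nexon moving first.
- Std1 → Orbyt plays Z (best of 2, 0, 2, 8, 11); Nexon gets 10.
- Std2 → Orbyt plays Z (best of 1, 0, 0, 0, 8); Nexon gets 3.
- Std3 → Orbyt plays W (best of 7, 11, 7, 0, 1); Nexon gets 8.
- Std4 → Orbyt plays Y (best of 1, 8, 9, 12, 10); Nexon gets 7.
Maximizing over 10, 3, 8, 7, Nexon chooses Std1. Subgame-perfect outcome: (Std1, Z) with payoffs (10, 11).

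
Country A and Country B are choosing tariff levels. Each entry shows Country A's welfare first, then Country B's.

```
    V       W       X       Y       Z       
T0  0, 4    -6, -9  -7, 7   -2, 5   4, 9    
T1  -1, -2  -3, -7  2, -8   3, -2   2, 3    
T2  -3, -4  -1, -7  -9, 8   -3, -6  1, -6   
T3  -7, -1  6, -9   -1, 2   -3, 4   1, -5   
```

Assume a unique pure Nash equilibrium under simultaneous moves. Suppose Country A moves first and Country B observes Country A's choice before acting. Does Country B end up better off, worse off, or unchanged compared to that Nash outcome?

Country B best-responds to each possible Country A move:
- T0: Country B compares 4, -9, 7, 5, 9 and picks Z; Country A would get 4.
- T1: Country B compares -2, -7, -8, -2, 3 and picks Z; Country A would get 2.
- T2: Country B compares -4, -7, 8, -6, -6 and picks X; Country A would get -9.
- T3: Country B compares -1, -9, 2, 4, -5 and picks Y; Country A would get -3.
Maximizing over 4, 2, -9, -3, Country A chooses T0. Subgame-perfect outcome: (T0, Z) with payoffs (4, 9).
Under simultaneous play:
Country A's best replies: V→T0; W→T3; X→T1; Y→T1; Z→T0.
Country B's best replies: T0→Z; T1→Z; T2→X; T3→Y.
Only (T0, Z) has each player best-responding; Nash payoffs (4, 9).
Country B earns 9 sequentially versus 9 at the Nash outcome: unchanged.

unchanged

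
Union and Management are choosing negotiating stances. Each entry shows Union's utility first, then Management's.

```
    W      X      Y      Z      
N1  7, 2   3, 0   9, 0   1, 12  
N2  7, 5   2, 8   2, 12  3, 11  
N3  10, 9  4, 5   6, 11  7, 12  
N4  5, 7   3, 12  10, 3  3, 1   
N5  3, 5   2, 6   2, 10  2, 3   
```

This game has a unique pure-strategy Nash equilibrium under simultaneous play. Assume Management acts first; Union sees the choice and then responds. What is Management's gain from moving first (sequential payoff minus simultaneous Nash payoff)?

Work backward from Union's decision.
- W: Union compares 7, 7, 10, 5, 3 and picks N3; Management would get 9.
- X: Union compares 3, 2, 4, 3, 2 and picks N3; Management would get 5.
- Y: Union compares 9, 2, 6, 10, 2 and picks N4; Management would get 3.
- Z: Union compares 1, 3, 7, 3, 2 and picks N3; Management would get 12.
Among 9, 5, 3, 12, the best is 12 at Z. Subgame-perfect outcome: (N3, Z) with payoffs (7, 12).
Under simultaneous play:
Union's best replies: W→N3; X→N3; Y→N4; Z→N3.
Management's best replies: N1→Z; N2→Y; N3→Z; N4→X; N5→Y.
Only (N3, Z) has each player best-responding; Nash payoffs (7, 12).
Management's commitment gain: 12 − 12 = 0.

0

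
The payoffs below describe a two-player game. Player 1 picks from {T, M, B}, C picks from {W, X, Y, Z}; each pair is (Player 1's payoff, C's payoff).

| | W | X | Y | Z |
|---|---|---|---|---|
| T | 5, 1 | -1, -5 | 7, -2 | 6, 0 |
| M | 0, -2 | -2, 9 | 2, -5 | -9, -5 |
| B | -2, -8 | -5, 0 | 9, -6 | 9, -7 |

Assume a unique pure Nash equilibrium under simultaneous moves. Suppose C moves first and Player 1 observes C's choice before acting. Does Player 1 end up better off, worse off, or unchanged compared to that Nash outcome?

unchanged

Backward induction with C moving first.
- W: Player 1 compares 5, 0, -2 and picks T; C would get 1.
- X: Player 1 compares -1, -2, -5 and picks T; C would get -5.
- Y: Player 1 compares 7, 2, 9 and picks B; C would get -6.
- Z: Player 1 compares 6, -9, 9 and picks B; C would get -7.
Among 1, -5, -6, -7, the best is 1 at W. Subgame-perfect outcome: (T, W) with payoffs (5, 1).
Now find the simultaneous Nash equilibrium.
Player 1's best replies: W→T; X→T; Y→B; Z→B.
C's best replies: T→W; M→X; B→X.
Only (T, W) has each player best-responding; Nash payoffs (5, 1).
Player 1 earns 5 sequentially versus 5 at the Nash outcome: unchanged.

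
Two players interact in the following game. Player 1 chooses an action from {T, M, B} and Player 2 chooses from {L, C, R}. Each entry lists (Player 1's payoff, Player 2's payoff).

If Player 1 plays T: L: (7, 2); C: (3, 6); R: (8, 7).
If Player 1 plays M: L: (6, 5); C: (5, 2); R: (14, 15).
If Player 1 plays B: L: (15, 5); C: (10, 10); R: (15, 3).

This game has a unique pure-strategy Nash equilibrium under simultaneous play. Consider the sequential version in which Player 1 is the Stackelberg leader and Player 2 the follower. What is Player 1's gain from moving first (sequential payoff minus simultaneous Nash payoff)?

Backward induction with Player 1 moving first.
- T → Player 2 plays R (best of 2, 6, 7); Player 1 gets 8.
- M → Player 2 plays R (best of 5, 2, 15); Player 1 gets 14.
- B → Player 2 plays C (best of 5, 10, 3); Player 1 gets 10.
Maximizing over 8, 14, 10, Player 1 chooses M. Subgame-perfect outcome: (M, R) with payoffs (14, 15).
Under simultaneous play:
Player 1's best replies: L→B; C→B; R→B.
Player 2's best replies: T→R; M→R; B→C.
Only (B, C) has each player best-responding; Nash payoffs (10, 10).
Player 1's commitment gain: 14 − 10 = 4.

4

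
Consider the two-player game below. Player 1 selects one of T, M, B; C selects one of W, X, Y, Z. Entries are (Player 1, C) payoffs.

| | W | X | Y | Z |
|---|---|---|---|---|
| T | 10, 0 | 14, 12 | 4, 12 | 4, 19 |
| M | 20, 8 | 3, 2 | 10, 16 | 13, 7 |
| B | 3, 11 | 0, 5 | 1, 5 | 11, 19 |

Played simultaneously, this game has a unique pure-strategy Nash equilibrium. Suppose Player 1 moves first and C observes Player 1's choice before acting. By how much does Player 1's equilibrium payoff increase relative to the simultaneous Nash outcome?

1

Solve by backward induction (Player 1 leads).
- T → C plays Z (best of 0, 12, 12, 19); Player 1 gets 4.
- M → C plays Y (best of 8, 2, 16, 7); Player 1 gets 10.
- B → C plays Z (best of 11, 5, 5, 19); Player 1 gets 11.
Maximizing over 4, 10, 11, Player 1 chooses B. Subgame-perfect outcome: (B, Z) with payoffs (11, 19).
Now find the simultaneous Nash equilibrium.
Player 1's best replies: W→M; X→T; Y→M; Z→M.
C's best replies: T→Z; M→Y; B→Z.
The unique mutual best reply is (M, Y), giving (10, 16).
Player 1's commitment gain: 11 − 10 = 1.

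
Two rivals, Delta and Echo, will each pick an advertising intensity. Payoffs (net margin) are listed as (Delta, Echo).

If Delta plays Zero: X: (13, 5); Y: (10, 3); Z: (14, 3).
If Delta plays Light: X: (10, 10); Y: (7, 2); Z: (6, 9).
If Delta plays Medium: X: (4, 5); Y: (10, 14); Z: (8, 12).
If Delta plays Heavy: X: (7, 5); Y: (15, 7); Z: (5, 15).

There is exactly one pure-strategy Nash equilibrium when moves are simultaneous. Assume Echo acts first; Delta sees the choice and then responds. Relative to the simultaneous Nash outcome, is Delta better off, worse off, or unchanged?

Delta best-responds to each possible Echo move:
- X: BR = Zero, leader payoff 5.
- Y: BR = Heavy, leader payoff 7.
- Z: BR = Zero, leader payoff 3.
Maximizing over 5, 7, 3, Echo chooses Y. Subgame-perfect outcome: (Heavy, Y) with payoffs (15, 7).
For the simultaneous game, intersect best replies.
Delta's best replies: X→Zero; Y→Heavy; Z→Zero.
Echo's best replies: Zero→X; Light→X; Medium→Y; Heavy→Z.
Only (Zero, X) has each player best-responding; Nash payoffs (13, 5).
Delta earns 15 sequentially versus 13 at the Nash outcome: better off.

better off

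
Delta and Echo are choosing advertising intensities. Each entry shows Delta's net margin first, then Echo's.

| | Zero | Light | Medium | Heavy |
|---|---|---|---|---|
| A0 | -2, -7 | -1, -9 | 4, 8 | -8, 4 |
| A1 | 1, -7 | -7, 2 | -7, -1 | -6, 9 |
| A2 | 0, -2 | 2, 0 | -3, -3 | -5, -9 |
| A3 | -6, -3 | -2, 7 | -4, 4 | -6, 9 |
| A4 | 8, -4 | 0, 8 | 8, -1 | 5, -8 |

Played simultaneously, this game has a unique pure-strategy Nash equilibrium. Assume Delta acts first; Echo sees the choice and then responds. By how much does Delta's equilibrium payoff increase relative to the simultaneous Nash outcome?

Echo best-responds to each possible Delta move:
- A0: BR = Medium, leader payoff 4.
- A1: BR = Heavy, leader payoff -6.
- A2: BR = Light, leader payoff 2.
- A3: BR = Heavy, leader payoff -6.
- A4: BR = Light, leader payoff 0.
Among 4, -6, 2, -6, 0, the best is 4 at A0. Subgame-perfect outcome: (A0, Medium) with payoffs (4, 8).
Under simultaneous play:
Delta's best replies: Zero→A4; Light→A2; Medium→A4; Heavy→A4.
Echo's best replies: A0→Medium; A1→Heavy; A2→Light; A3→Heavy; A4→Light.
Only (A2, Light) has each player best-responding; Nash payoffs (2, 0).
Delta's commitment gain: 4 − 2 = 2.

2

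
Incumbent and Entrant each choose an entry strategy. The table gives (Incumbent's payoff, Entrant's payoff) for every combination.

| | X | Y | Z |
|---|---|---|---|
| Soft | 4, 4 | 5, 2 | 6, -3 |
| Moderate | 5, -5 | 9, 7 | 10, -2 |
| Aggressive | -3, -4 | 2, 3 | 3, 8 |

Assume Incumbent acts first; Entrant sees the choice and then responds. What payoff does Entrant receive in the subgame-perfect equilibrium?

Backward induction with Incumbent moving first.
- Soft → Entrant plays X (best of 4, 2, -3); Incumbent gets 4.
- Moderate → Entrant plays Y (best of -5, 7, -2); Incumbent gets 9.
- Aggressive → Entrant plays Z (best of -4, 3, 8); Incumbent gets 3.
Incumbent's induced payoffs are 4, 9, 3, so Incumbent commits to Moderate. Subgame-perfect outcome: (Moderate, Y) with payoffs (9, 7).

7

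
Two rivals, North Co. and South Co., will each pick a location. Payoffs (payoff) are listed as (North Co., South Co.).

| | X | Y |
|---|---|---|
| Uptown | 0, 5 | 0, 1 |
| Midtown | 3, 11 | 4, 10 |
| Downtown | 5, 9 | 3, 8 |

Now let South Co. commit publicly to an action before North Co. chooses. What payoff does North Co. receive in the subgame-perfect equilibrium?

4

North Co. best-responds to each possible South Co. move:
- X: BR = Downtown, leader payoff 9.
- Y: BR = Midtown, leader payoff 10.
Maximizing over 9, 10, South Co. chooses Y. Subgame-perfect outcome: (Midtown, Y) with payoffs (4, 10).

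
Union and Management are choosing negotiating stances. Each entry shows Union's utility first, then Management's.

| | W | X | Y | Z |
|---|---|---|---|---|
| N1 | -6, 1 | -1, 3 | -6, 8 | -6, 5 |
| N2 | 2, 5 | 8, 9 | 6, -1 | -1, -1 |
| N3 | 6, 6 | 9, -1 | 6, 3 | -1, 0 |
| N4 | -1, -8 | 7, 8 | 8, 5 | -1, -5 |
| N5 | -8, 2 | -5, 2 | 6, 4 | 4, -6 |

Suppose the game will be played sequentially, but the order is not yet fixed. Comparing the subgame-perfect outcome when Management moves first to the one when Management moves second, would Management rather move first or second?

If Union leads: Management's best replies are N1→Y, N2→X, N3→W, N4→X, N5→Y; Union's induced payoffs -6, 8, 6, 7, 6; outcome (N2, X), payoffs (8, 9).
If Management leads: Union's best replies are W→N3, X→N3, Y→N4, Z→N5; Management's induced payoffs 6, -1, 5, -6; outcome (N3, W), payoffs (6, 6).
Management gets 6 moving first and 9 moving second, so Management prefers to move second.

second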